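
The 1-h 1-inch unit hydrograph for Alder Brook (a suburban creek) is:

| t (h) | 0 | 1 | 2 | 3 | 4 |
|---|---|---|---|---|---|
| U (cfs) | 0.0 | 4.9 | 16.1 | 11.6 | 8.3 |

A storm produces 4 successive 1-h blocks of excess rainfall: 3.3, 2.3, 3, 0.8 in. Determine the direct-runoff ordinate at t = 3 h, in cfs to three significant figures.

By discrete convolution, Q_j = Σ (P_i / 1 in) · U_{j−i}.
At t = 3 h (j=3): Q = (3.3/1)·11.6 + (2.3/1)·16.1 + (3/1)·4.9 + (0.8/1)·0.0 = 90.0 cfs.

Q ≈ 90.0 cfs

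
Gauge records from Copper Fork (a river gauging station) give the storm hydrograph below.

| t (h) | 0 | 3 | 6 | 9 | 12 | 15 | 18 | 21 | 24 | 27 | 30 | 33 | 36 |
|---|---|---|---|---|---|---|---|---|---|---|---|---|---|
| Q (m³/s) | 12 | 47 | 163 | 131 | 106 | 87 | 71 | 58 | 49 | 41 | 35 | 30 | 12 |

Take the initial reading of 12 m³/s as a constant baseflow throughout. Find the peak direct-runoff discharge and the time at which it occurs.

Subtracting baseflow gives direct-runoff ordinates: 0.0, 35.0, 151.0, 119.0, 94.0, 75.0, 59.0, 46.0, 37.0, 29.0, 23.0, 18.0, 0.0 m³/s.
The maximum is 151.0 m³/s, occurring at the reading for t = 6 h.

Q_p = 151.0 m³/s at t = 6 h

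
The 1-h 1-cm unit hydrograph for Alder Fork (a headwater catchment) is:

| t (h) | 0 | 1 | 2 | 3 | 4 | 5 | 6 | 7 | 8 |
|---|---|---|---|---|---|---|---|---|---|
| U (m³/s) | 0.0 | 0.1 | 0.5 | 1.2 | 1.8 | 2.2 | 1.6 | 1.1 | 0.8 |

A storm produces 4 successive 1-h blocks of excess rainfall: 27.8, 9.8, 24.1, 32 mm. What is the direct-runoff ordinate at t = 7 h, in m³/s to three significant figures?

Q ≈ 15.7 m³/s

By discrete convolution, Q_j = Σ (P_i / 10 mm) · U_{j−i}.
At t = 7 h (j=7): Q = (27.8/10)·1.1 + (9.8/10)·1.6 + (24.1/10)·2.2 + (32/10)·1.8 = 15.7 m³/s.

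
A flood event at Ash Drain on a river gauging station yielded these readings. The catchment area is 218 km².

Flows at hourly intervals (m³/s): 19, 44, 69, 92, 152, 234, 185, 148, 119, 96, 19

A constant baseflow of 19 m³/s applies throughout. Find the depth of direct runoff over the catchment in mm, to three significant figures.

Direct runoff: 0.0, 25.0, 50.0, 73.0, 133.0, 215.0, 166.0, 129.0, 100.0, 77.0, 0.0 m³/s; ΣQ_DR = 968.0 m³/s.
V = ΣQ_DR · Δt = 968.0 × 3600 s = 3.485 × 10^6 m³.
Over A = 218 km², depth = V / A = 16.0 mm.

d ≈ 16.0 mm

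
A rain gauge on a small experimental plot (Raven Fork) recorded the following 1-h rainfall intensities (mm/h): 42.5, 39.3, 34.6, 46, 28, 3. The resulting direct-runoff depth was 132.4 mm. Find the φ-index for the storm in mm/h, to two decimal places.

φ ≈ 11.60 mm/h

Only the 5 blocks with intensity above φ contribute runoff: 42.5, 39.3, 34.6, 46, 28 mm/h.
Σ(I−φ)·Δt = d  ⇒  (42.5+39.3+34.6+46+28 − 5φ)·1 = 132.4
φ = (190.4 − 132.4/1) / 5 = 11.60 mm/h.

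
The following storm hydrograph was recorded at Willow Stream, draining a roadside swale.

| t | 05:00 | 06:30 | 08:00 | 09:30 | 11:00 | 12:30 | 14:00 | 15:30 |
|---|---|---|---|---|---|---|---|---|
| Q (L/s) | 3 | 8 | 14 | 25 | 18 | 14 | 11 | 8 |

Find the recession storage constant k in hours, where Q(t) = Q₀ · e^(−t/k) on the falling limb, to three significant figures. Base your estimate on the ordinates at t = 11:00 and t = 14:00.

k ≈ 6.09 h

On the falling limb, Q drops from 18 to 11 L/s between t = 11:00 and t = 14:00 (Δt = 3 h).
k = −Δt / ln(Q₂/Q₁) = −3 / ln(11/18) = 6.09 h.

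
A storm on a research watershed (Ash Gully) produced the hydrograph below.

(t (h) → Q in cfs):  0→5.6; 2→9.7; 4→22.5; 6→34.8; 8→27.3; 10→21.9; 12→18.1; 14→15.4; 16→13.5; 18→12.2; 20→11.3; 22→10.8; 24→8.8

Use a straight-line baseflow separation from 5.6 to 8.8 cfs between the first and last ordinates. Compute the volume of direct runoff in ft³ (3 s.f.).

V ≈ 8.52 × 10^5 ft³

Direct-runoff ordinates (Q − Q_b): 0.00, 3.83, 16.37, 28.40, 20.63, 14.97, 10.90, 7.93, 5.77, 4.20, 3.03, 2.27, 0.00 cfs.
ΣQ_DR = 118.3 cfs.
With Δt = 2 h = 7200 s, V = ΣQ_DR · Δt = 118.3 × 7200 = 8.52 × 10^5 ft³.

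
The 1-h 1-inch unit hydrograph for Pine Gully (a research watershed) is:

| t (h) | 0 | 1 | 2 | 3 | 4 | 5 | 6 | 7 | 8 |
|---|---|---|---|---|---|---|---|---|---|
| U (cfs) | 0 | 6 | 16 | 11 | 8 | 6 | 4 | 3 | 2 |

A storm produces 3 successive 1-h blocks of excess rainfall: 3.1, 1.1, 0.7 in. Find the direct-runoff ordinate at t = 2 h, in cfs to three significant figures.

Q ≈ 56.2 cfs

By discrete convolution, Q_j = Σ (P_i / 1 in) · U_{j−i}.
At t = 2 h (j=2): Q = (3.1/1)·16 + (1.1/1)·6 + (0.7/1)·0 = 56.2 cfs.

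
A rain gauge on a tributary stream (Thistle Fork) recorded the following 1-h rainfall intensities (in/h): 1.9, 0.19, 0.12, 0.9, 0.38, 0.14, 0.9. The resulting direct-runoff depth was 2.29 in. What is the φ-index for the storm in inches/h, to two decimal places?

φ ≈ 0.47 in/h

Only the 3 blocks with intensity above φ contribute runoff: 1.9, 0.9, 0.9 in/h.
Σ(I−φ)·Δt = d  ⇒  (1.9+0.9+0.9 − 3φ)·1 = 2.29
φ = (3.700 − 2.29/1) / 3 = 0.47 in/h.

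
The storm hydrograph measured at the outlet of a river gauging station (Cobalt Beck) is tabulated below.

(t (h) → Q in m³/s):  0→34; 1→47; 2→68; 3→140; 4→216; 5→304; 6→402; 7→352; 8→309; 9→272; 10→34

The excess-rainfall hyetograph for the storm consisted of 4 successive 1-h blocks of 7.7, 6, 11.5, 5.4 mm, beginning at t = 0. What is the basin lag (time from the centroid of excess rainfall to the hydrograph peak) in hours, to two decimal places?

t_L ≈ 4.02 h

Centroid of excess rainfall: t_c = Σ P_i·t̄_i / ΣP_i = 1.9771 h (block centres at 0.5, 1.5, 2.5, 3.5 h).
Hydrograph peak occurs at t = 6 h, so basin lag t_L = 6 − 1.9771 = 4.02 h.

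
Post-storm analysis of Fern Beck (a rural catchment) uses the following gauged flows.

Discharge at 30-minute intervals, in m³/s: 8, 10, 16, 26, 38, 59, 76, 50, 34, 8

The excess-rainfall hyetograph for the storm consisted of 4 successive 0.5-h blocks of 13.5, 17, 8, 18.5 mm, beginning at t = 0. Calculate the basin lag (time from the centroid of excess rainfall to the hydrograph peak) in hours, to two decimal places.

t_L ≈ 1.97 h

Centroid of excess rainfall: t_c = Σ P_i·t̄_i / ΣP_i = 1.0263 h (block centres at 0.25, 0.75, 1.25, 1.75 h).
Hydrograph peak occurs at t = 3 h, so basin lag t_L = 3 − 1.0263 = 1.97 h.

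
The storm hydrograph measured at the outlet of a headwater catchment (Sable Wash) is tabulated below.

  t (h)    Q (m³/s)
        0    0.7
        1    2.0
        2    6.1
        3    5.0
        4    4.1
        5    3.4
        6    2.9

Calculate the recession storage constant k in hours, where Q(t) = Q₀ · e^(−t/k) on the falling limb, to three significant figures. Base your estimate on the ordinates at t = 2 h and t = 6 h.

k ≈ 5.38 h

On the falling limb, Q drops from 6.1 to 2.9 m³/s between t = 2 h and t = 6 h (Δt = 4 h).
k = −Δt / ln(Q₂/Q₁) = −4 / ln(2.9/6.1) = 5.38 h.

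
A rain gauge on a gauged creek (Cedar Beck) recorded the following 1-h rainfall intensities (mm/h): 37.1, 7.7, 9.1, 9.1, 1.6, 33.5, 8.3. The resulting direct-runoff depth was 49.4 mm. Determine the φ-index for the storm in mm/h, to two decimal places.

φ ≈ 10.60 mm/h

Only the 2 blocks with intensity above φ contribute runoff: 37.1, 33.5 mm/h.
Σ(I−φ)·Δt = d  ⇒  (37.1+33.5 − 2φ)·1 = 49.4
φ = (70.60 − 49.4/1) / 2 = 10.60 mm/h.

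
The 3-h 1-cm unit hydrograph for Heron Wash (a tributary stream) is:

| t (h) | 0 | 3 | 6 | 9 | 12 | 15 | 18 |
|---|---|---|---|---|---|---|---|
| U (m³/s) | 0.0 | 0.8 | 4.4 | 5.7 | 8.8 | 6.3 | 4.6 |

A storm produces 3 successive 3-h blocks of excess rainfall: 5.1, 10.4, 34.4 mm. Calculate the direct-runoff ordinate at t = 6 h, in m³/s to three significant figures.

Q ≈ 3.08 m³/s

By discrete convolution, Q_j = Σ (P_i / 10 mm) · U_{j−i}.
At t = 6 h (j=2): Q = (5.1/10)·4.4 + (10.4/10)·0.8 + (34.4/10)·0.0 = 3.08 m³/s.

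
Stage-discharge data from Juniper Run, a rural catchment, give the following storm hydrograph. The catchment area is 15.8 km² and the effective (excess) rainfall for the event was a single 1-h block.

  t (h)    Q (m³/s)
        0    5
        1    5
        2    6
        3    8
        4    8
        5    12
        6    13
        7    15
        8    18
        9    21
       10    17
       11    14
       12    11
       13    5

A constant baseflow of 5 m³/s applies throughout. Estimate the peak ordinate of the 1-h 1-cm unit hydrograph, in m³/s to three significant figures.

Direct runoff: 0.0, 0.0, 1.0, 3.0, 3.0, 7.0, 8.0, 10.0, 13.0, 16.0, 12.0, 9.0, 6.0, 0.0 m³/s; ΣQ_DR = 88.00 m³/s, peak = 16.0 m³/s.
Runoff depth d = ΣQ_DR·Δt / A = 88.00 × 3600 / (15.8 km²) = 20.05 mm.
The 1-cm UH is the DRH scaled by (10 mm)/d, so U_p = 16.0 × 10/20.05 = 7.98 m³/s.

U_p ≈ 7.98 m³/s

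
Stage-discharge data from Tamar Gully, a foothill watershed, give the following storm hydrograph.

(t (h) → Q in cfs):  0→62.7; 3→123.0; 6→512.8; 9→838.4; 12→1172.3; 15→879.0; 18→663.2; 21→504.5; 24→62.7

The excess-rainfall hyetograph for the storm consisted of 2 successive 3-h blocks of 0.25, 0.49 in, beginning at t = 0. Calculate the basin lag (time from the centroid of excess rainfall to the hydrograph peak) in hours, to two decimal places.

Centroid of excess rainfall: t_c = Σ P_i·t̄_i / ΣP_i = 3.4865 h (block centres at 1.5, 4.5 h).
Hydrograph peak occurs at t = 12 h, so basin lag t_L = 12 − 3.4865 = 8.51 h.

t_L ≈ 8.51 h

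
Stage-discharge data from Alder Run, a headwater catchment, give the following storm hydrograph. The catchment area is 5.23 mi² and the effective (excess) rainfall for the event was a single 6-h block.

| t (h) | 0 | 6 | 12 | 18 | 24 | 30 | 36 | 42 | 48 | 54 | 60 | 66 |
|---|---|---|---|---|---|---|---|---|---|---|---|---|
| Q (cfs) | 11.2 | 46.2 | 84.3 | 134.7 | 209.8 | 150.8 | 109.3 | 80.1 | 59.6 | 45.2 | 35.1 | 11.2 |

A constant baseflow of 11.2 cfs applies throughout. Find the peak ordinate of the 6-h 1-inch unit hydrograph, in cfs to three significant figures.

Direct runoff: 0.0, 35.0, 73.1, 123.5, 198.6, 139.6, 98.1, 68.9, 48.4, 34.0, 23.9, 0.0 cfs; ΣQ_DR = 843.1 cfs, peak = 198.6 cfs.
Runoff depth d = ΣQ_DR·Δt / A = 843.1 × 21600 / (5.23 mi²) = 1.499 in.
The 1-inch UH is the DRH scaled by (1 in)/d, so U_p = 198.6 × 1/1.499 = 133 cfs.

U_p ≈ 133 cfs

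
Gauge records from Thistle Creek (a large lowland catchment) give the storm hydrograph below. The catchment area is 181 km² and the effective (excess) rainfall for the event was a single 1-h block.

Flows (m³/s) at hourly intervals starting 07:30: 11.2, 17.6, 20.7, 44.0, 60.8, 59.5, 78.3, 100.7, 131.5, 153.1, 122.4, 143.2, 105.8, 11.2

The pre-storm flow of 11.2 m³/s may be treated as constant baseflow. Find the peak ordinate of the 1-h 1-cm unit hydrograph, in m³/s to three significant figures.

Direct runoff: 0.0, 6.4, 9.5, 32.8, 49.6, 48.3, 67.1, 89.5, 120.3, 141.9, 111.2, 132.0, 94.6, 0.0 m³/s; ΣQ_DR = 903.2 m³/s, peak = 141.9 m³/s.
Runoff depth d = ΣQ_DR·Δt / A = 903.2 × 3600 / (181 km²) = 17.96 mm.
The 1-cm UH is the DRH scaled by (10 mm)/d, so U_p = 141.9 × 10/17.96 = 79.0 m³/s.

U_p ≈ 79.0 m³/s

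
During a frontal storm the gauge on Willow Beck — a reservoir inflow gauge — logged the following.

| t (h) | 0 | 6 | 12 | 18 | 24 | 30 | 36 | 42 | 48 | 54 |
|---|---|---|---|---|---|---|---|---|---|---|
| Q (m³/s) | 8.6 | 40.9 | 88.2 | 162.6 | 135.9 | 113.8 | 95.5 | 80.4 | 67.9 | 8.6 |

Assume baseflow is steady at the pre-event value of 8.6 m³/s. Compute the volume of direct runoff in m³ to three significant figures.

Direct-runoff ordinates (Q − Q_b): 0.0, 32.3, 79.6, 154.0, 127.3, 105.2, 86.9, 71.8, 59.3, 0.0 m³/s.
ΣQ_DR = 716.4 m³/s.
With Δt = 6 h = 21600 s, V = ΣQ_DR · Δt = 716.4 × 21600 = 1.55 × 10^7 m³.

V ≈ 1.55 × 10^7 m³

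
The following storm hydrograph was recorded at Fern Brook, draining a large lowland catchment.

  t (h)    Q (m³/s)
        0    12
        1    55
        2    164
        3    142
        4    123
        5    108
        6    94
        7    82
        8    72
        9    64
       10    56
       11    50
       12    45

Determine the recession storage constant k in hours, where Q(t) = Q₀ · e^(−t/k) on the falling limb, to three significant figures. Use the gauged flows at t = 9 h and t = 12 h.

k ≈ 8.52 h

On the falling limb, Q drops from 64 to 45 m³/s between t = 9 h and t = 12 h (Δt = 3 h).
k = −Δt / ln(Q₂/Q₁) = −3 / ln(45/64) = 8.52 h.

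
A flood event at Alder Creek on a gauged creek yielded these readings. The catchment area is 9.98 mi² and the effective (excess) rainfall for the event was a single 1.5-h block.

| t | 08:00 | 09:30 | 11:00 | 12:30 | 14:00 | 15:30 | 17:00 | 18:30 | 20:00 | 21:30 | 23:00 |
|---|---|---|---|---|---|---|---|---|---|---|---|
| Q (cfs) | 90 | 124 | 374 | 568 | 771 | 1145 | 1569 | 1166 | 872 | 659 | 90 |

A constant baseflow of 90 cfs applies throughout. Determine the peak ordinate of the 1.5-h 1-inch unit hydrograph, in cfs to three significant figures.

U_p ≈ 986 cfs

Direct runoff: 0.0, 34.0, 284.0, 478.0, 681.0, 1055.0, 1479.0, 1076.0, 782.0, 569.0, 0.0 cfs; ΣQ_DR = 6438 cfs, peak = 1479.0 cfs.
Runoff depth d = ΣQ_DR·Δt / A = 6438 × 5400 / (9.98 mi²) = 1.499 in.
The 1-inch UH is the DRH scaled by (1 in)/d, so U_p = 1479.0 × 1/1.499 = 986 cfs.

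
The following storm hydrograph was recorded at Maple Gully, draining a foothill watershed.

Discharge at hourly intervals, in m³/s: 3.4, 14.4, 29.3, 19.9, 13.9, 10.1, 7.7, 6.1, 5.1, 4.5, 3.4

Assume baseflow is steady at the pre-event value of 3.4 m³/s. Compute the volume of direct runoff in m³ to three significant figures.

V ≈ 2.89 × 10^5 m³

Direct-runoff ordinates (Q − Q_b): 0.0, 11.0, 25.9, 16.5, 10.5, 6.7, 4.3, 2.7, 1.7, 1.1, 0.0 m³/s.
ΣQ_DR = 80.40 m³/s.
With Δt = 1 h = 3600 s, V = ΣQ_DR · Δt = 80.40 × 3600 = 2.89 × 10^5 m³.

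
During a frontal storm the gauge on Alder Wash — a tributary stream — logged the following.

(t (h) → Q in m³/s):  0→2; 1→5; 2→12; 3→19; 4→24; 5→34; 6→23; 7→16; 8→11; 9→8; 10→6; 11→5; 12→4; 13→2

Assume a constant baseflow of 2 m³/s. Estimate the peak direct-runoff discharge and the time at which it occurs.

Subtracting baseflow gives direct-runoff ordinates: 0.0, 3.0, 10.0, 17.0, 22.0, 32.0, 21.0, 14.0, 9.0, 6.0, 4.0, 3.0, 2.0, 0.0 m³/s.
The maximum is 32.0 m³/s, occurring at the reading for t = 5 h.

Q_p = 32.0 m³/s at t = 5 h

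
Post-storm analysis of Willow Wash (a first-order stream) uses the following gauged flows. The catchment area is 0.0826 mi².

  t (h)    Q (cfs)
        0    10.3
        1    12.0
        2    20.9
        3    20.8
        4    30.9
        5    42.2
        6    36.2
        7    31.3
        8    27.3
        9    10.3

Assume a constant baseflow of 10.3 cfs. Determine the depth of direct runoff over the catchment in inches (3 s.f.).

Direct runoff: 0.0, 1.7, 10.6, 10.5, 20.6, 31.9, 25.9, 21.0, 17.0, 0.0 cfs; ΣQ_DR = 139.2 cfs.
V = ΣQ_DR · Δt = 139.2 × 3600 s = 5.011 × 10^5 ft³.
Over A = 0.0826 mi², depth = V / A = 2.61 in.

d ≈ 2.61 in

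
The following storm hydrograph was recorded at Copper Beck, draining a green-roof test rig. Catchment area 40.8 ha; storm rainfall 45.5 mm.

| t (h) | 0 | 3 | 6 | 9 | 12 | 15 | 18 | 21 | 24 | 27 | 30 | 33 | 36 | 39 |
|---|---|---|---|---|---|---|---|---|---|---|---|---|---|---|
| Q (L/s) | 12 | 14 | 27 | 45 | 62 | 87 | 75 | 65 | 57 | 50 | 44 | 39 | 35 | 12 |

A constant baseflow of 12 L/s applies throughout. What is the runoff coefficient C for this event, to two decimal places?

ΣQ_DR = 456.0 L/s; V = ΣQ_DR·Δt = 4.925 × 10^6 L.
Runoff depth d = V / A = 12.07 mm.
C = d / P = 12.07 / 45.5 = 0.27.

C ≈ 0.27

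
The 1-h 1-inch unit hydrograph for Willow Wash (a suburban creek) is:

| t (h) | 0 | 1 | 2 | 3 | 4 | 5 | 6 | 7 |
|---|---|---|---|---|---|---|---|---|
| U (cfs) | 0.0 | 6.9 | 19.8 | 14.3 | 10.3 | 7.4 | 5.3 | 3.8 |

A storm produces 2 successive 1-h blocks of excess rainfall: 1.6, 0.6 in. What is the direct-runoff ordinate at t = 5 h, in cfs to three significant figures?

By discrete convolution, Q_j = Σ (P_i / 1 in) · U_{j−i}.
At t = 5 h (j=5): Q = (1.6/1)·7.4 + (0.6/1)·10.3 = 18.0 cfs.

Q ≈ 18.0 cfs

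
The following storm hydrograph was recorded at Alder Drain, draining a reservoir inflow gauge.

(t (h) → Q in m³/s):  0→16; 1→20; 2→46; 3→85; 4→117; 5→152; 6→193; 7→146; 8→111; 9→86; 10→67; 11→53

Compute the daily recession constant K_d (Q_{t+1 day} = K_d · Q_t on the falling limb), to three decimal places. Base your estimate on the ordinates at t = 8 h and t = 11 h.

Between t = 8 h and t = 11 h the flow falls from 111 to 53 m³/s over 3×1 h = 3 h.
Per-interval ratio K = (53/111)^(1/3) = 0.7816; K_d = K^(24/1) = 0.003.

K_d ≈ 0.003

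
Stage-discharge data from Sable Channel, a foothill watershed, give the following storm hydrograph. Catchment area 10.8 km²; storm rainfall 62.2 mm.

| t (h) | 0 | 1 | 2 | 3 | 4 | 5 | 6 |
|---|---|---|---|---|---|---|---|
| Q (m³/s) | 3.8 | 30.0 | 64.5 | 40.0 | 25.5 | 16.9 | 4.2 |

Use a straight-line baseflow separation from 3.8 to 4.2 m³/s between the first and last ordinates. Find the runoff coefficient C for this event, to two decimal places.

ΣQ_DR = 156.9 m³/s; V = ΣQ_DR·Δt = 5.648 × 10^5 m³.
Runoff depth d = V / A = 52.30 mm.
C = d / P = 52.30 / 62.2 = 0.84.

C ≈ 0.84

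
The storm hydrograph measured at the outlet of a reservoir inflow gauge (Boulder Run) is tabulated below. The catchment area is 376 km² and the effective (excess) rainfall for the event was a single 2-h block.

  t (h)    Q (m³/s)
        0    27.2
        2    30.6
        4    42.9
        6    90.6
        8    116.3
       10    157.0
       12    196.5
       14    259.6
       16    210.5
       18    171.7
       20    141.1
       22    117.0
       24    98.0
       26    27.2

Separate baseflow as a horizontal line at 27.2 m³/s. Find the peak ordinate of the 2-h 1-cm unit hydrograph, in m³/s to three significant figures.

Direct runoff: 0.0, 3.4, 15.7, 63.4, 89.1, 129.8, 169.3, 232.4, 183.3, 144.5, 113.9, 89.8, 70.8, 0.0 m³/s; ΣQ_DR = 1305 m³/s, peak = 232.4 m³/s.
Runoff depth d = ΣQ_DR·Δt / A = 1305 × 7200 / (376 km²) = 25.00 mm.
The 1-cm UH is the DRH scaled by (10 mm)/d, so U_p = 232.4 × 10/25.00 = 93.0 m³/s.

U_p ≈ 93.0 m³/s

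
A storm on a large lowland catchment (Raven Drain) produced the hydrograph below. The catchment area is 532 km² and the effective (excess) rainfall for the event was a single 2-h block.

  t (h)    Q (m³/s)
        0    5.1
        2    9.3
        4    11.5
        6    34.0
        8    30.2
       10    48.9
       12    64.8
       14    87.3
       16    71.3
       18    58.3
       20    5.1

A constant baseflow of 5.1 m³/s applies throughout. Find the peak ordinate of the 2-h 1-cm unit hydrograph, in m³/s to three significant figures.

Direct runoff: 0.0, 4.2, 6.4, 28.9, 25.1, 43.8, 59.7, 82.2, 66.2, 53.2, 0.0 m³/s; ΣQ_DR = 369.7 m³/s, peak = 82.2 m³/s.
Runoff depth d = ΣQ_DR·Δt / A = 369.7 × 7200 / (532 km²) = 5.003 mm.
The 1-cm UH is the DRH scaled by (10 mm)/d, so U_p = 82.2 × 10/5.003 = 164 m³/s.

U_p ≈ 164 m³/s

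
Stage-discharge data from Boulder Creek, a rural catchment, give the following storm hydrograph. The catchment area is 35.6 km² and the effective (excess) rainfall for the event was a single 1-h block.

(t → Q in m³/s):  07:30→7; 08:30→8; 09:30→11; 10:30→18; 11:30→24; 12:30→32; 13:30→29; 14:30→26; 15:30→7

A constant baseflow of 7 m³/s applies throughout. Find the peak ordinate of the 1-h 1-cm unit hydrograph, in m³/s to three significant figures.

Direct runoff: 0.0, 1.0, 4.0, 11.0, 17.0, 25.0, 22.0, 19.0, 0.0 m³/s; ΣQ_DR = 99.00 m³/s, peak = 25.0 m³/s.
Runoff depth d = ΣQ_DR·Δt / A = 99.00 × 3600 / (35.6 km²) = 10.01 mm.
The 1-cm UH is the DRH scaled by (10 mm)/d, so U_p = 25.0 × 10/10.01 = 25.0 m³/s.

U_p ≈ 25.0 m³/s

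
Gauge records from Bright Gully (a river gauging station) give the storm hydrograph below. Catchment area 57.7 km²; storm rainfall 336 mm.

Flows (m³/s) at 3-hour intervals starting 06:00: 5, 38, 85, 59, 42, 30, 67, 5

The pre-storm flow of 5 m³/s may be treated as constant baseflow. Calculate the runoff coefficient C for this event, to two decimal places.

C ≈ 0.16

ΣQ_DR = 291.0 m³/s; V = ΣQ_DR·Δt = 3.143 × 10^6 m³.
Runoff depth d = V / A = 54.47 mm.
C = d / P = 54.47 / 336 = 0.16.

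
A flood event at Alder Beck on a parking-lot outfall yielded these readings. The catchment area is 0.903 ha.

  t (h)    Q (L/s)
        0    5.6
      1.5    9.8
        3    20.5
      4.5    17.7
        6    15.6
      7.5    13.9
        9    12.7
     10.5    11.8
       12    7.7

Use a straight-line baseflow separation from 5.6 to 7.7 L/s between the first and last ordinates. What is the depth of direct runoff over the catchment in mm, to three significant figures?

Direct runoff: 0.00, 3.94, 14.38, 11.31, 8.95, 6.99, 5.53, 4.36, 0.00 L/s; ΣQ_DR = 55.45 L/s.
V = ΣQ_DR · Δt = 55.45 × 5400 s = 2.994 × 10^5 L.
Over A = 0.903 ha, depth = V / A = 33.2 mm.

d ≈ 33.2 mm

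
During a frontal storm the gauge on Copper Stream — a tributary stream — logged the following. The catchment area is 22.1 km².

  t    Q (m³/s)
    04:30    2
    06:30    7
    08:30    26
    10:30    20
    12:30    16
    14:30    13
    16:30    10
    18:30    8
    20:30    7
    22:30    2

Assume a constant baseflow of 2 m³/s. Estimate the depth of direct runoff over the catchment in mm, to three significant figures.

d ≈ 29.6 mm

Direct runoff: 0.0, 5.0, 24.0, 18.0, 14.0, 11.0, 8.0, 6.0, 5.0, 0.0 m³/s; ΣQ_DR = 91.00 m³/s.
V = ΣQ_DR · Δt = 91.00 × 7200 s = 6.552 × 10^5 m³.
Over A = 22.1 km², depth = V / A = 29.6 mm.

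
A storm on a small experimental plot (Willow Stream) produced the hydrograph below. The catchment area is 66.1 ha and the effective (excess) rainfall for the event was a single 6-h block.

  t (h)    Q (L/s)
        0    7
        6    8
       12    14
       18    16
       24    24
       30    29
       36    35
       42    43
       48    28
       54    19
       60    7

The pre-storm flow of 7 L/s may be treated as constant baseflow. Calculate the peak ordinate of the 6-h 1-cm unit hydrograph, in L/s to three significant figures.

U_p ≈ 72.0 L/s

Direct runoff: 0.0, 1.0, 7.0, 9.0, 17.0, 22.0, 28.0, 36.0, 21.0, 12.0, 0.0 L/s; ΣQ_DR = 153.0 L/s, peak = 36.0 L/s.
Runoff depth d = ΣQ_DR·Δt / A = 153.0 × 21600 / (66.1 ha) = 5.000 mm.
The 1-cm UH is the DRH scaled by (10 mm)/d, so U_p = 36.0 × 10/5.000 = 72.0 L/s.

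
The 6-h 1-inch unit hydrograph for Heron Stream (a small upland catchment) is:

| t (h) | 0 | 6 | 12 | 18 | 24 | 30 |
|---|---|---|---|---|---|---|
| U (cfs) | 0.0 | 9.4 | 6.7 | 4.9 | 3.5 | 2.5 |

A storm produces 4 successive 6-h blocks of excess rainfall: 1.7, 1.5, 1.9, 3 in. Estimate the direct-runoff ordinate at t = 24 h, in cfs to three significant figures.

By discrete convolution, Q_j = Σ (P_i / 1 in) · U_{j−i}.
At t = 24 h (j=4): Q = (1.7/1)·3.5 + (1.5/1)·4.9 + (1.9/1)·6.7 + (3/1)·9.4 = 54.2 cfs.

Q ≈ 54.2 cfs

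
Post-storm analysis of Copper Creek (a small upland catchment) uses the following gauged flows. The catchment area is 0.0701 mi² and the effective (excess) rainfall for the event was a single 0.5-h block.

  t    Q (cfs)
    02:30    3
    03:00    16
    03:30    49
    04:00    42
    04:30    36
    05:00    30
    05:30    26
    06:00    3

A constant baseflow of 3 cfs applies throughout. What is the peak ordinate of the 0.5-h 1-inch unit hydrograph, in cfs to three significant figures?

Direct runoff: 0.0, 13.0, 46.0, 39.0, 33.0, 27.0, 23.0, 0.0 cfs; ΣQ_DR = 181.0 cfs, peak = 46.0 cfs.
Runoff depth d = ΣQ_DR·Δt / A = 181.0 × 1800 / (0.0701 mi²) = 2.001 in.
The 1-inch UH is the DRH scaled by (1 in)/d, so U_p = 46.0 × 1/2.001 = 23.0 cfs.

U_p ≈ 23.0 cfs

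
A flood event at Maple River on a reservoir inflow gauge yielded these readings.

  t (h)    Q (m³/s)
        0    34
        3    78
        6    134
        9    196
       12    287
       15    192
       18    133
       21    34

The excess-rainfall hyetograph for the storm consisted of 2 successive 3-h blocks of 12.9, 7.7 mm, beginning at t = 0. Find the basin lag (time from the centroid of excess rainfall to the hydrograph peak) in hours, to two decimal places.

t_L ≈ 9.38 h

Centroid of excess rainfall: t_c = Σ P_i·t̄_i / ΣP_i = 2.6214 h (block centres at 1.5, 4.5 h).
Hydrograph peak occurs at t = 12 h, so basin lag t_L = 12 − 2.6214 = 9.38 h.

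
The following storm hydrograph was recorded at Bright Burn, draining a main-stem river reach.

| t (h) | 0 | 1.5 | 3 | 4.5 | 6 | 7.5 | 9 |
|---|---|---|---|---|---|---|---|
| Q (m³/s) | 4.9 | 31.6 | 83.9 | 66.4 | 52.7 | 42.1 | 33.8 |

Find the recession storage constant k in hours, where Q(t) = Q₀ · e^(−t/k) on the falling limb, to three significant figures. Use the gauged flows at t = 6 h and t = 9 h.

On the falling limb, Q drops from 52.7 to 33.8 m³/s between t = 6 h and t = 9 h (Δt = 3 h).
k = −Δt / ln(Q₂/Q₁) = −3 / ln(33.8/52.7) = 6.75 h.

k ≈ 6.75 h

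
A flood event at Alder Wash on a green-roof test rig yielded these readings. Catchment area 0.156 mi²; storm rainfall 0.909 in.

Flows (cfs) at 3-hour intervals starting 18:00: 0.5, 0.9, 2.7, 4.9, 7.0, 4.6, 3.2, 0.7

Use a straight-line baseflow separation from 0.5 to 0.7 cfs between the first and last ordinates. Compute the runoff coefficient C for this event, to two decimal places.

C ≈ 0.65

ΣQ_DR = 19.70 cfs; V = ΣQ_DR·Δt = 2.128 × 10^5 ft³.
Runoff depth d = V / A = 0.5871 in.
C = d / P = 0.5871 / 0.909 = 0.65.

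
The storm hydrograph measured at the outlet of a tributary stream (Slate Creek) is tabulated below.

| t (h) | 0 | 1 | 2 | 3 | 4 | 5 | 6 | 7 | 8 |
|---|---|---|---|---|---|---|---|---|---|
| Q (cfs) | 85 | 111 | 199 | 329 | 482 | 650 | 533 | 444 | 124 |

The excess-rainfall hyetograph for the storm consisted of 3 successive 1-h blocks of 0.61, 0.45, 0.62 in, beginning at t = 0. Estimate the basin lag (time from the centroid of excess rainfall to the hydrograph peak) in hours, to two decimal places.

t_L ≈ 3.49 h

Centroid of excess rainfall: t_c = Σ P_i·t̄_i / ΣP_i = 1.5060 h (block centres at 0.5, 1.5, 2.5 h).
Hydrograph peak occurs at t = 5 h, so basin lag t_L = 5 − 1.5060 = 3.49 h.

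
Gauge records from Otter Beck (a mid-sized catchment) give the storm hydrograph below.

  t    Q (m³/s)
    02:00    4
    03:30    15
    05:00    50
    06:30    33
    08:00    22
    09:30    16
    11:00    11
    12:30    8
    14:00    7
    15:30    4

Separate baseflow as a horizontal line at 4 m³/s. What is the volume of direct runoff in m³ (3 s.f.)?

V ≈ 7.02 × 10^5 m³

Direct-runoff ordinates (Q − Q_b): 0.0, 11.0, 46.0, 29.0, 18.0, 12.0, 7.0, 4.0, 3.0, 0.0 m³/s.
ΣQ_DR = 130.0 m³/s.
With Δt = 1.5 h = 5400 s, V = ΣQ_DR · Δt = 130.0 × 5400 = 7.02 × 10^5 m³.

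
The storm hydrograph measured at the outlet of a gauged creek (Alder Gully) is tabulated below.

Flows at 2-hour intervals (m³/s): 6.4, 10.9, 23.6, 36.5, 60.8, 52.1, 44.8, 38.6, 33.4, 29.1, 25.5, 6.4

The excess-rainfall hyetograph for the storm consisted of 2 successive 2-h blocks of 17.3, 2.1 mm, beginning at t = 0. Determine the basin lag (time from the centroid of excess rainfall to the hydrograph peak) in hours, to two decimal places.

Centroid of excess rainfall: t_c = Σ P_i·t̄_i / ΣP_i = 1.2165 h (block centres at 1, 3 h).
Hydrograph peak occurs at t = 8 h, so basin lag t_L = 8 − 1.2165 = 6.78 h.

t_L ≈ 6.78 h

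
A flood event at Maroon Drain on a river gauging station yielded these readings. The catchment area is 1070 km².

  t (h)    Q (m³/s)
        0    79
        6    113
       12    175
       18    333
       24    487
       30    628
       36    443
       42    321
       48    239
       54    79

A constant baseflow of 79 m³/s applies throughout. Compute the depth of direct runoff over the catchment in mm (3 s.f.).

Direct runoff: 0.0, 34.0, 96.0, 254.0, 408.0, 549.0, 364.0, 242.0, 160.0, 0.0 m³/s; ΣQ_DR = 2107 m³/s.
V = ΣQ_DR · Δt = 2107 × 21600 s = 4.551 × 10^7 m³.
Over A = 1070 km², depth = V / A = 42.5 mm.

d ≈ 42.5 mm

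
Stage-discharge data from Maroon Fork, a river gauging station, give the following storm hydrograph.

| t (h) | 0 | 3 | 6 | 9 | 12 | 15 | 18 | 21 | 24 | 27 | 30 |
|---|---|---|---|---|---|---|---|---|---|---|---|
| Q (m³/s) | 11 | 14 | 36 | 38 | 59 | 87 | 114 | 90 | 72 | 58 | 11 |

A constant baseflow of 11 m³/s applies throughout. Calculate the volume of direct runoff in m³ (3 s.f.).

Direct-runoff ordinates (Q − Q_b): 0.0, 3.0, 25.0, 27.0, 48.0, 76.0, 103.0, 79.0, 61.0, 47.0, 0.0 m³/s.
ΣQ_DR = 469.0 m³/s.
With Δt = 3 h = 10800 s, V = ΣQ_DR · Δt = 469.0 × 10800 = 5.07 × 10^6 m³.

V ≈ 5.07 × 10^6 m³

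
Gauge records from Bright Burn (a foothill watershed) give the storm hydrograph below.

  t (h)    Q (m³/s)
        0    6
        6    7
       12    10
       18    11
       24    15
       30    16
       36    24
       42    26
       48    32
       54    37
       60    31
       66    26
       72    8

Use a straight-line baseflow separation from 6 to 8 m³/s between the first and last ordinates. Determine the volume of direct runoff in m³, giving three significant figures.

V ≈ 3.41 × 10^6 m³

Direct-runoff ordinates (Q − Q_b): 0.00, 0.83, 3.67, 4.50, 8.33, 9.17, 17.00, 18.83, 24.67, 29.50, 23.33, 18.17, 0.00 m³/s.
ΣQ_DR = 158.0 m³/s.
With Δt = 6 h = 21600 s, V = ΣQ_DR · Δt = 158.0 × 21600 = 3.41 × 10^6 m³.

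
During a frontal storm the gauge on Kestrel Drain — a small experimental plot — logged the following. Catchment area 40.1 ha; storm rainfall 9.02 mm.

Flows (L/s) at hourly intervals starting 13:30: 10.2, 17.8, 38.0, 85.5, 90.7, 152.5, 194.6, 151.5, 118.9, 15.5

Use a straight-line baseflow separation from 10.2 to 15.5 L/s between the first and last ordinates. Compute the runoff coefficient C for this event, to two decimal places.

C ≈ 0.74

ΣQ_DR = 746.7 L/s; V = ΣQ_DR·Δt = 2.688 × 10^6 L.
Runoff depth d = V / A = 6.704 mm.
C = d / P = 6.704 / 9.02 = 0.74.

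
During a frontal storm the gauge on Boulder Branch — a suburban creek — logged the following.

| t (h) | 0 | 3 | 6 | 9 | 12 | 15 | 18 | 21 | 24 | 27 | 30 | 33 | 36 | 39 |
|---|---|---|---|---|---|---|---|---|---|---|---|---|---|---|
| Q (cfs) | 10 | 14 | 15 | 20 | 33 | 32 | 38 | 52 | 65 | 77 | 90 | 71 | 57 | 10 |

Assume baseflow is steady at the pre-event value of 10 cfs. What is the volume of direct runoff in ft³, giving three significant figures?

V ≈ 4.80 × 10^6 ft³

Direct-runoff ordinates (Q − Q_b): 0.0, 4.0, 5.0, 10.0, 23.0, 22.0, 28.0, 42.0, 55.0, 67.0, 80.0, 61.0, 47.0, 0.0 cfs.
ΣQ_DR = 444.0 cfs.
With Δt = 3 h = 10800 s, V = ΣQ_DR · Δt = 444.0 × 10800 = 4.80 × 10^6 ft³.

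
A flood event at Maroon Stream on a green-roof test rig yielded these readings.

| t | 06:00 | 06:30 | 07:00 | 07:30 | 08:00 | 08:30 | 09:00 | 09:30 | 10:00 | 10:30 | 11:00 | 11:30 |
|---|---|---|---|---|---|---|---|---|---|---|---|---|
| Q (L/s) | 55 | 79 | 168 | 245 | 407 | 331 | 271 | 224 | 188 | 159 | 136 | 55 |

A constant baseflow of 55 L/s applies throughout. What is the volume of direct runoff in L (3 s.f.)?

V ≈ 2.98 × 10^6 L

Direct-runoff ordinates (Q − Q_b): 0.0, 24.0, 113.0, 190.0, 352.0, 276.0, 216.0, 169.0, 133.0, 104.0, 81.0, 0.0 L/s.
ΣQ_DR = 1658 L/s.
With Δt = 0.5 h = 1800 s, V = ΣQ_DR · Δt = 1658 × 1800 = 2.98 × 10^6 L.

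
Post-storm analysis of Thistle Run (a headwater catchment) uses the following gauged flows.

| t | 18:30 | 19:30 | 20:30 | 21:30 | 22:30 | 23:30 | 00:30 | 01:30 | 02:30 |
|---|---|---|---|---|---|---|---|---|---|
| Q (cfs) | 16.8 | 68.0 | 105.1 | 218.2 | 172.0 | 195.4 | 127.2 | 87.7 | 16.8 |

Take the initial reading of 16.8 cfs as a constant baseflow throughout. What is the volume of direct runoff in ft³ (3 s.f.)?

Direct-runoff ordinates (Q − Q_b): 0.0, 51.2, 88.3, 201.4, 155.2, 178.6, 110.4, 70.9, 0.0 cfs.
ΣQ_DR = 856.0 cfs.
With Δt = 1 h = 3600 s, V = ΣQ_DR · Δt = 856.0 × 3600 = 3.08 × 10^6 ft³.

V ≈ 3.08 × 10^6 ft³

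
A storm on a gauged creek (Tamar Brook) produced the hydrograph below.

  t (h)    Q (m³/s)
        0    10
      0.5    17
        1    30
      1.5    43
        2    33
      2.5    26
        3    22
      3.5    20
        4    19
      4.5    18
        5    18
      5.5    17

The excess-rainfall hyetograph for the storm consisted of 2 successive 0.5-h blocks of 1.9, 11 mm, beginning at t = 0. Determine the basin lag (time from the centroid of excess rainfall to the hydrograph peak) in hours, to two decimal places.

Centroid of excess rainfall: t_c = Σ P_i·t̄_i / ΣP_i = 0.6764 h (block centres at 0.25, 0.75 h).
Hydrograph peak occurs at t = 1.5 h, so basin lag t_L = 1.5 − 0.6764 = 0.82 h.

t_L ≈ 0.82 h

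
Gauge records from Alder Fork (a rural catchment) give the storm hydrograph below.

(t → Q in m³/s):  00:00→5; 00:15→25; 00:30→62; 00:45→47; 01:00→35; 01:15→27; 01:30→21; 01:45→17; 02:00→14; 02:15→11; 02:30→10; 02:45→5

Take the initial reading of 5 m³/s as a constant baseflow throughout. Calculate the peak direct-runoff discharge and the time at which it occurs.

Q_p = 57.0 m³/s at t = 00:30

Subtracting baseflow gives direct-runoff ordinates: 0.0, 20.0, 57.0, 42.0, 30.0, 22.0, 16.0, 12.0, 9.0, 6.0, 5.0, 0.0 m³/s.
The maximum is 57.0 m³/s, occurring at the reading for t = 00:30.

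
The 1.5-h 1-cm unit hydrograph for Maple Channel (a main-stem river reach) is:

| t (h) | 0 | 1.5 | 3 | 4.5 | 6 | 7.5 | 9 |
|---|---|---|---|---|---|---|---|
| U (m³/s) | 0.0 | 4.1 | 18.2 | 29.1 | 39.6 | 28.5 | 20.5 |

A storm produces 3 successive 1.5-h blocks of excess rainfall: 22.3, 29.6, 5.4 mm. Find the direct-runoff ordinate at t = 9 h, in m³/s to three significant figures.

Q ≈ 151 m³/s

By discrete convolution, Q_j = Σ (P_i / 10 mm) · U_{j−i}.
At t = 9 h (j=6): Q = (22.3/10)·20.5 + (29.6/10)·28.5 + (5.4/10)·39.6 = 151 m³/s.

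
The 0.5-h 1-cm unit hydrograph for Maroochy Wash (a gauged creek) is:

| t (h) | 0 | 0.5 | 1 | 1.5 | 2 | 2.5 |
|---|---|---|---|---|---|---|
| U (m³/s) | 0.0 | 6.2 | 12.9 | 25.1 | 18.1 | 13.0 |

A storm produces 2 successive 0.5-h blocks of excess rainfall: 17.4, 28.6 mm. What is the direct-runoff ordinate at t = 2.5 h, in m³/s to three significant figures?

By discrete convolution, Q_j = Σ (P_i / 10 mm) · U_{j−i}.
At t = 2.5 h (j=5): Q = (17.4/10)·13.0 + (28.6/10)·18.1 = 74.4 m³/s.

Q ≈ 74.4 m³/s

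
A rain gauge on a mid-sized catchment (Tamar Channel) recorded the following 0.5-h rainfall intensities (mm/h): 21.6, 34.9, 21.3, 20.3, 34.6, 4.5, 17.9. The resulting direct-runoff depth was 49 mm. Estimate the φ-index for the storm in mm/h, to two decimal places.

φ ≈ 8.77 mm/h

Only the 6 blocks with intensity above φ contribute runoff: 21.6, 34.9, 21.3, 20.3, 34.6, 17.9 mm/h.
Σ(I−φ)·Δt = d  ⇒  (21.6+34.9+21.3+20.3+34.6+17.9 − 6φ)·0.5 = 49
φ = (150.6 − 49/0.5) / 6 = 8.77 mm/h.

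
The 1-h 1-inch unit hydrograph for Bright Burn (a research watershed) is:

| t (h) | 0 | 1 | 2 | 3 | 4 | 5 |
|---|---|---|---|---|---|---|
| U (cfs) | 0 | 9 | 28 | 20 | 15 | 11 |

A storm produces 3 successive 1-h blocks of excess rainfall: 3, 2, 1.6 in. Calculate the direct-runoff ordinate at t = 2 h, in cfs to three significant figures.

Q ≈ 102 cfs

By discrete convolution, Q_j = Σ (P_i / 1 in) · U_{j−i}.
At t = 2 h (j=2): Q = (3/1)·28 + (2/1)·9 + (1.6/1)·0 = 102 cfs.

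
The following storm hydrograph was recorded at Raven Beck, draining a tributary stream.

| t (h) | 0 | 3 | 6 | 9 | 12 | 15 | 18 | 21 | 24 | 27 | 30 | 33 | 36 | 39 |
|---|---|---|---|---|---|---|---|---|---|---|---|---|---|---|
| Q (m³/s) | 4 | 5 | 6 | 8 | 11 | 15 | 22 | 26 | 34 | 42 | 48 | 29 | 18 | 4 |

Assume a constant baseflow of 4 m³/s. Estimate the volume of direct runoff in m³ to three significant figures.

Direct-runoff ordinates (Q − Q_b): 0.0, 1.0, 2.0, 4.0, 7.0, 11.0, 18.0, 22.0, 30.0, 38.0, 44.0, 25.0, 14.0, 0.0 m³/s.
ΣQ_DR = 216.0 m³/s.
With Δt = 3 h = 10800 s, V = ΣQ_DR · Δt = 216.0 × 10800 = 2.33 × 10^6 m³.

V ≈ 2.33 × 10^6 m³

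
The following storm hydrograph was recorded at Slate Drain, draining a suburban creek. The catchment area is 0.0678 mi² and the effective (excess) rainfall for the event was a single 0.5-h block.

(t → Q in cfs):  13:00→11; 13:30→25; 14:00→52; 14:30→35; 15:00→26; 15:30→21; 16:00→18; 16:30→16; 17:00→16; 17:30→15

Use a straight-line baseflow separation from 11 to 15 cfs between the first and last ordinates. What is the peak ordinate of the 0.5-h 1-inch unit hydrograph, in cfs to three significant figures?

U_p ≈ 33.4 cfs

Direct runoff: 0.00, 13.56, 40.11, 22.67, 13.22, 7.78, 4.33, 1.89, 1.44, 0.00 cfs; ΣQ_DR = 105.0 cfs, peak = 40.11 cfs.
Runoff depth d = ΣQ_DR·Δt / A = 105.0 × 1800 / (0.0678 mi²) = 1.200 in.
The 1-inch UH is the DRH scaled by (1 in)/d, so U_p = 40.11 × 1/1.200 = 33.4 cfs.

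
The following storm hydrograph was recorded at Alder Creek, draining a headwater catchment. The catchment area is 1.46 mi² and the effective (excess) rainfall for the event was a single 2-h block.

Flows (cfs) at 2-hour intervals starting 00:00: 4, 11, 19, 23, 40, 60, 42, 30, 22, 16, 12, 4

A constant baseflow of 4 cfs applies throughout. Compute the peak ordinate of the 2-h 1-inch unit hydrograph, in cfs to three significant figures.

Direct runoff: 0.0, 7.0, 15.0, 19.0, 36.0, 56.0, 38.0, 26.0, 18.0, 12.0, 8.0, 0.0 cfs; ΣQ_DR = 235.0 cfs, peak = 56.0 cfs.
Runoff depth d = ΣQ_DR·Δt / A = 235.0 × 7200 / (1.46 mi²) = 0.4988 in.
The 1-inch UH is the DRH scaled by (1 in)/d, so U_p = 56.0 × 1/0.4988 = 112 cfs.

U_p ≈ 112 cfs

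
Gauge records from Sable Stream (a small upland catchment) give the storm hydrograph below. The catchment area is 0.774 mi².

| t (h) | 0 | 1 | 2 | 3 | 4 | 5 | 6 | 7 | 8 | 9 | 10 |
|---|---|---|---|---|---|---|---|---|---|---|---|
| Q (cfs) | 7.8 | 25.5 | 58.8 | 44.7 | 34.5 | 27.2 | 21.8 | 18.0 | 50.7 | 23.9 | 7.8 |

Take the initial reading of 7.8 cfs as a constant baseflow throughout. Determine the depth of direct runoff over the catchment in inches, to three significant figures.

d ≈ 0.470 in

Direct runoff: 0.0, 17.7, 51.0, 36.9, 26.7, 19.4, 14.0, 10.2, 42.9, 16.1, 0.0 cfs; ΣQ_DR = 234.9 cfs.
V = ΣQ_DR · Δt = 234.9 × 3600 s = 8.456 × 10^5 ft³.
Over A = 0.774 mi², depth = V / A = 0.470 in.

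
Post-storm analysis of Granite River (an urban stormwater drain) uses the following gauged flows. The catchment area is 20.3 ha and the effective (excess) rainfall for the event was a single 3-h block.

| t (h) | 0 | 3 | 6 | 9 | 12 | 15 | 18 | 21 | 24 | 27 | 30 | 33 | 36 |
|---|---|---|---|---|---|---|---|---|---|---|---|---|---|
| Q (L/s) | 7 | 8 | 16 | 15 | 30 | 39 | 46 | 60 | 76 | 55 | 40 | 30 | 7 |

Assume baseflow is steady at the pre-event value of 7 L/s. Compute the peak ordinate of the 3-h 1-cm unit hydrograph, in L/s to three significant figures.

Direct runoff: 0.0, 1.0, 9.0, 8.0, 23.0, 32.0, 39.0, 53.0, 69.0, 48.0, 33.0, 23.0, 0.0 L/s; ΣQ_DR = 338.0 L/s, peak = 69.0 L/s.
Runoff depth d = ΣQ_DR·Δt / A = 338.0 × 10800 / (20.3 ha) = 17.98 mm.
The 1-cm UH is the DRH scaled by (10 mm)/d, so U_p = 69.0 × 10/17.98 = 38.4 L/s.

U_p ≈ 38.4 L/s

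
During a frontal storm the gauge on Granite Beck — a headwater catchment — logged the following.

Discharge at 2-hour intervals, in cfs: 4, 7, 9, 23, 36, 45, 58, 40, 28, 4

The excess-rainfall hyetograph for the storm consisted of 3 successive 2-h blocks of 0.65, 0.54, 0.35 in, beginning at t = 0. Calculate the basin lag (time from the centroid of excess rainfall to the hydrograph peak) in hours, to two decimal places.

Centroid of excess rainfall: t_c = Σ P_i·t̄_i / ΣP_i = 2.6104 h (block centres at 1, 3, 5 h).
Hydrograph peak occurs at t = 12 h, so basin lag t_L = 12 − 2.6104 = 9.39 h.

t_L ≈ 9.39 h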